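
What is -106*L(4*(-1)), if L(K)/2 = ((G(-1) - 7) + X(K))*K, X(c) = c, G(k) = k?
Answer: -10176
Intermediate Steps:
L(K) = 2*K*(-8 + K) (L(K) = 2*(((-1 - 7) + K)*K) = 2*((-8 + K)*K) = 2*(K*(-8 + K)) = 2*K*(-8 + K))
-106*L(4*(-1)) = -212*4*(-1)*(-8 + 4*(-1)) = -212*(-4)*(-8 - 4) = -212*(-4)*(-12) = -106*96 = -10176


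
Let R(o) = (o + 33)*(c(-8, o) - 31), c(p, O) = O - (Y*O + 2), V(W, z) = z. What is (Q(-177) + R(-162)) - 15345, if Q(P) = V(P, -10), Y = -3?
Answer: 72494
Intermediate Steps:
Q(P) = -10
c(p, O) = -2 + 4*O (c(p, O) = O - (-3*O + 2) = O - (2 - 3*O) = O + (-2 + 3*O) = -2 + 4*O)
R(o) = (-33 + 4*o)*(33 + o) (R(o) = (o + 33)*((-2 + 4*o) - 31) = (33 + o)*(-33 + 4*o) = (-33 + 4*o)*(33 + o))
(Q(-177) + R(-162)) - 15345 = (-10 + (-1089 + 4*(-162)**2 + 99*(-162))) - 15345 = (-10 + (-1089 + 4*26244 - 16038)) - 15345 = (-10 + (-1089 + 104976 - 16038)) - 15345 = (-10 + 87849) - 15345 = 87839 - 15345 = 72494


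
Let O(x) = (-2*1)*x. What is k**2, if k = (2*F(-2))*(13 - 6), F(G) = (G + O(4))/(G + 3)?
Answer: 19600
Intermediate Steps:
O(x) = -2*x
F(G) = (-8 + G)/(3 + G) (F(G) = (G - 2*4)/(G + 3) = (G - 8)/(3 + G) = (-8 + G)/(3 + G))
k = -140 (k = (2*((-8 - 2)/(3 - 2)))*(13 - 6) = (2*(-10/1))*7 = (2*(1*(-10)))*7 = (2*(-10))*7 = -20*7 = -140)
k**2 = (-140)**2 = 19600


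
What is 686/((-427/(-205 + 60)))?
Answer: 14210/61 ≈ 232.95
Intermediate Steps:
686/((-427/(-205 + 60))) = 686/((-427/(-145))) = 686/((-427*(-1/145))) = 686/(427/145) = 686*(145/427) = 14210/61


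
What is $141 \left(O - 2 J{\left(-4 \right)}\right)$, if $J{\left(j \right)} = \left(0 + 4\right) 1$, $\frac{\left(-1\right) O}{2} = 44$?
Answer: $-13536$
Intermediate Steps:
$O = -88$ ($O = \left(-2\right) 44 = -88$)
$J{\left(j \right)} = 4$ ($J{\left(j \right)} = 4 \cdot 1 = 4$)
$141 \left(O - 2 J{\left(-4 \right)}\right) = 141 \left(-88 - 8\right) = 141 \left(-96\right) = -13536$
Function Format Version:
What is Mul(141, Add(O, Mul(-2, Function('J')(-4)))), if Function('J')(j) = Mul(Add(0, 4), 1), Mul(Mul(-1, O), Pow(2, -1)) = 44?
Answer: -13536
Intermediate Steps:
O = -88 (O = Mul(-2, 44) = -88)
Function('J')(j) = 4 (Function('J')(j) = Mul(4, 1) = 4)
Mul(141, Add(O, Mul(-2, Function('J')(-4)))) = Mul(141, Add(-88, Mul(-2, 4))) = Mul(141, Add(-88, -8)) = Mul(141, -96) = -13536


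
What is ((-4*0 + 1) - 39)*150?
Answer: -5700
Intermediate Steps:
((-4*0 + 1) - 39)*150 = ((0 + 1) - 39)*150 = (1 - 39)*150 = -38*150 = -5700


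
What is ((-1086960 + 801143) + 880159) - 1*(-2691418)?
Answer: 3285760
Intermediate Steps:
((-1086960 + 801143) + 880159) - 1*(-2691418) = (-285817 + 880159) + 2691418 = 594342 + 2691418 = 3285760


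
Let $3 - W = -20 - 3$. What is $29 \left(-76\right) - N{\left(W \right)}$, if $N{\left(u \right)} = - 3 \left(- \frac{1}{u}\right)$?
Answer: $- \frac{57307}{26} \approx -2204.1$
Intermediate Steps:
$W = 26$ ($W = 3 - \left(-20 - 3\right) = 3 - -23 = 3 + 23 = 26$)
$N{\left(u \right)} = \frac{3}{u}$
$29 \left(-76\right) - N{\left(W \right)} = 29 \left(-76\right) - \frac{3}{26} = -2204 - 3 \cdot \frac{1}{26} = -2204 - \frac{3}{26} = - \frac{57307}{26}$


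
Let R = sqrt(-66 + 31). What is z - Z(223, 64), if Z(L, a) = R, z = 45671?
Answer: 45671 - I*sqrt(35) ≈ 45671.0 - 5.9161*I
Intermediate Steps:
R = I*sqrt(35) (R = sqrt(-35) = I*sqrt(35) ≈ 5.9161*I)
Z(L, a) = I*sqrt(35)
z - Z(223, 64) = 45671 - I*sqrt(35)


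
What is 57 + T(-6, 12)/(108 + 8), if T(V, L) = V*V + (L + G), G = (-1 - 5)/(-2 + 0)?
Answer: 6663/116 ≈ 57.440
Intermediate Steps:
G = 3 (G = -6/(-2) = -6*(-½) = 3)
T(V, L) = 3 + L + V² (T(V, L) = V*V + (L + 3) = V² + (3 + L) = 3 + L + V²)
57 + T(-6, 12)/(108 + 8) = 57 + (3 + 12 + (-6)²)/(108 + 8) = 57 + (3 + 12 + 36)/116 = 57 + 51*(1/116) = 57 + 51/116 = 6663/116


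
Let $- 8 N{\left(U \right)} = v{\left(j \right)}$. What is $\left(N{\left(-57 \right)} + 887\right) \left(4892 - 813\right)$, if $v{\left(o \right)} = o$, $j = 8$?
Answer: $3613994$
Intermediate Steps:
$N{\left(U \right)} = -1$ ($N{\left(U \right)} = \left(- \frac{1}{8}\right) 8 = -1$)
$\left(N{\left(-57 \right)} + 887\right) \left(4892 - 813\right) = \left(-1 + 887\right) \left(4892 - 813\right) = 886 \cdot 4079 = 3613994$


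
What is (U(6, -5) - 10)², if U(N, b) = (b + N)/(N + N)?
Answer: 14161/144 ≈ 98.340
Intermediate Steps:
U(N, b) = (N + b)/(2*N) (U(N, b) = (N + b)/((2*N)) = (N + b)*(1/(2*N)) = (N + b)/(2*N))
(U(6, -5) - 10)² = ((½)*(6 - 5)/6 - 10)² = ((½)*(⅙)*1 - 10)² = (1/12 - 10)² = (-119/12)² = 14161/144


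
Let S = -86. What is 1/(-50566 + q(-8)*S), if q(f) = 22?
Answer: -1/52458 ≈ -1.9063e-5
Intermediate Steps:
1/(-50566 + q(-8)*S) = 1/(-50566 + 22*(-86)) = 1/(-50566 - 1892) = 1/(-52458) = -1/52458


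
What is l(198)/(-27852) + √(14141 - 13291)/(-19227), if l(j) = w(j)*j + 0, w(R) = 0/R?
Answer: -5*√34/19227 ≈ -0.0015163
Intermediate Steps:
w(R) = 0
l(j) = 0 (l(j) = 0*j + 0 = 0 + 0 = 0)
l(198)/(-27852) + √(14141 - 13291)/(-19227) = 0/(-27852) + √(14141 - 13291)/(-19227) = 0*(-1/27852) + √850*(-1/19227) = 0 + (5*√34)*(-1/19227) = 0 - 5*√34/19227 = -5*√34/19227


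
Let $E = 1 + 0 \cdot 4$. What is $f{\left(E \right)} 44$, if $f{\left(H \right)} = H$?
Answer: $44$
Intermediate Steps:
$E = 1$ ($E = 1 + 0 = 1$)
$f{\left(E \right)} 44 = 1 \cdot 44 = 44$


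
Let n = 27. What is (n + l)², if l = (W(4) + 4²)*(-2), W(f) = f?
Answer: 169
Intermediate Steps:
l = -40 (l = (4 + 4²)*(-2) = (4 + 16)*(-2) = 20*(-2) = -40)
(n + l)² = (27 - 40)² = (-13)² = 169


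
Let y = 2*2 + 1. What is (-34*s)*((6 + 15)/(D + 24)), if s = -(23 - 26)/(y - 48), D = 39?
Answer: 34/43 ≈ 0.79070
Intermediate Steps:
y = 5 (y = 4 + 1 = 5)
s = -3/43 (s = -(23 - 26)/(5 - 48) = -(-3)/(-43) = -(-3)*(-1)/43 = -1*3/43 = -3/43 ≈ -0.069767)
(-34*s)*((6 + 15)/(D + 24)) = (-34*(-3/43))*((6 + 15)/(39 + 24)) = 102*(21/63)/43 = 102*(21*(1/63))/43 = (102/43)*(⅓) = 34/43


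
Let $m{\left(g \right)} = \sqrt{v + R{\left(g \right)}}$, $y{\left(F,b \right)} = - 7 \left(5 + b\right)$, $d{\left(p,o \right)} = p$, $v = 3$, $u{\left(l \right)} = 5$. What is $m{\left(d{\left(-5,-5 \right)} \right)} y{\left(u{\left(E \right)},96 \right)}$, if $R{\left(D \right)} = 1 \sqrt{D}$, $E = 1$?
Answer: $- 707 \sqrt{3 + i \sqrt{5}} \approx -1298.0 - 430.53 i$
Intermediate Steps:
$R{\left(D \right)} = \sqrt{D}$
$y{\left(F,b \right)} = -35 - 7 b$
$m{\left(g \right)} = \sqrt{3 + \sqrt{g}}$
$m{\left(d{\left(-5,-5 \right)} \right)} y{\left(u{\left(E \right)},96 \right)} = \sqrt{3 + \sqrt{-5}} \left(-35 - 672\right) = \sqrt{3 + i \sqrt{5}} \left(-35 - 672\right) = \sqrt{3 + i \sqrt{5}} \left(-707\right) = - 707 \sqrt{3 + i \sqrt{5}}$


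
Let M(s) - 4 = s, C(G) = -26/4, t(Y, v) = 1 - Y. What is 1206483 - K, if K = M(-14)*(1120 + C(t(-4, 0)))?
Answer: 1217618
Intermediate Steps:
C(G) = -13/2 (C(G) = -26*1/4 = -13/2)
M(s) = 4 + s
K = -11135 (K = (4 - 14)*(1120 - 13/2) = -10*2227/2 = -11135)
1206483 - K = 1206483 - 1*(-11135) = 1206483 + 11135 = 1217618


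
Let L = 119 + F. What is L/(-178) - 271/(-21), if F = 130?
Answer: 43009/3738 ≈ 11.506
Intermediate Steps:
L = 249 (L = 119 + 130 = 249)
L/(-178) - 271/(-21) = 249/(-178) - 271/(-21) = 249*(-1/178) - 271*(-1/21) = -249/178 + 271/21 = 43009/3738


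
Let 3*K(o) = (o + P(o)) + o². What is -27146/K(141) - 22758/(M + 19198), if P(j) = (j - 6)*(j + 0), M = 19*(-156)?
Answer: -1330279/381499 ≈ -3.4870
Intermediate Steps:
M = -2964
P(j) = j*(-6 + j) (P(j) = (-6 + j)*j = j*(-6 + j))
K(o) = o/3 + o²/3 + o*(-6 + o)/3 (K(o) = ((o + o*(-6 + o)) + o²)/3 = (o + o² + o*(-6 + o))/3 = o/3 + o²/3 + o*(-6 + o)/3)
-27146/K(141) - 22758/(M + 19198) = -27146*1/(47*(-5 + 2*141)) - 22758/(-2964 + 19198) = -27146*1/(47*(-5 + 282)) - 22758/16234 = -27146/((⅓)*141*277) - 22758*1/16234 = -27146/13019 - 11379/8117 = -27146*1/13019 - 11379/8117 = -98/47 - 11379/8117 = -1330279/381499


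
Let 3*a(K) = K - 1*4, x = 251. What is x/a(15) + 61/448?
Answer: 338015/4928 ≈ 68.591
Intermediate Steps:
a(K) = -4/3 + K/3 (a(K) = (K - 1*4)/3 = (K - 4)/3 = (-4 + K)/3 = -4/3 + K/3)
x/a(15) + 61/448 = 251/(-4/3 + (1/3)*15) + 61/448 = 251/(-4/3 + 5) + 61*(1/448) = 251/(11/3) + 61/448 = 251*(3/11) + 61/448 = 753/11 + 61/448 = 338015/4928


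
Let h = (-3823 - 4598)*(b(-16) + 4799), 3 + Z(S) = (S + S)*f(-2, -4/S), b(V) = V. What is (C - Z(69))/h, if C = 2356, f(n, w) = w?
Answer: -789/13425881 ≈ -5.8767e-5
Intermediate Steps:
Z(S) = -11 (Z(S) = -3 + (S + S)*(-4/S) = -3 + (2*S)*(-4/S) = -3 - 8 = -11)
h = -40277643 (h = (-3823 - 4598)*(-16 + 4799) = -8421*4783 = -40277643)
(C - Z(69))/h = (2356 - 1*(-11))/(-40277643) = (2356 + 11)*(-1/40277643) = 2367*(-1/40277643) = -789/13425881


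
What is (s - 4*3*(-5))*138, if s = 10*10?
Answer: 22080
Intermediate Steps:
s = 100
(s - 4*3*(-5))*138 = (100 - 4*3*(-5))*138 = (100 - 12*(-5))*138 = (100 + 60)*138 = 160*138 = 22080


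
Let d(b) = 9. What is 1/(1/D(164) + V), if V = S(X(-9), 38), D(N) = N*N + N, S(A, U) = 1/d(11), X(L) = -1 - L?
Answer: 81180/9023 ≈ 8.9970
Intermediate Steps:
S(A, U) = ⅑ (S(A, U) = 1/9 = ⅑)
D(N) = N + N² (D(N) = N² + N = N + N²)
V = ⅑ ≈ 0.11111
1/(1/D(164) + V) = 1/(1/(164*(1 + 164)) + ⅑) = 1/(1/(164*165) + ⅑) = 1/(1/27060 + ⅑) = 1/(9023/81180) = 81180/9023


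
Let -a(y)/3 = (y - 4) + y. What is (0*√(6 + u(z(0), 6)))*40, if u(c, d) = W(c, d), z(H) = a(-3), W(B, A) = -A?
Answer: 0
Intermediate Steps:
a(y) = 12 - 6*y (a(y) = -3*((y - 4) + y) = -3*((-4 + y) + y) = -3*(-4 + 2*y) = 12 - 6*y)
z(H) = 30 (z(H) = 12 - 6*(-3) = 12 + 18 = 30)
u(c, d) = -d
(0*√(6 + u(z(0), 6)))*40 = (0*√(6 - 1*6))*40 = (0*√(6 - 6))*40 = (0*√0)*40 = (0*0)*40 = 0*40 = 0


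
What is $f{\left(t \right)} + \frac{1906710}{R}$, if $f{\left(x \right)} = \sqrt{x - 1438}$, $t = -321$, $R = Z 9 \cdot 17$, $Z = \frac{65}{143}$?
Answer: $\frac{1398254}{51} + i \sqrt{1759} \approx 27417.0 + 41.94 i$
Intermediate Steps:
$Z = \frac{5}{11}$ ($Z = 65 \cdot \frac{1}{143} = \frac{5}{11} \approx 0.45455$)
$R = \frac{765}{11}$ ($R = \frac{5}{11} \cdot 9 \cdot 17 = \frac{45}{11} \cdot 17 = \frac{765}{11} \approx 69.545$)
$f{\left(x \right)} = \sqrt{-1438 + x}$
$f{\left(t \right)} + \frac{1906710}{R} = \sqrt{-1438 - 321} + \frac{1906710}{\frac{765}{11}} = \sqrt{-1759} + 1906710 \cdot \frac{11}{765} = i \sqrt{1759} + \frac{1398254}{51} = \frac{1398254}{51} + i \sqrt{1759}$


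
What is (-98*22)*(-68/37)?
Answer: 146608/37 ≈ 3962.4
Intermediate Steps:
(-98*22)*(-68/37) = -(-146608)/37 = -2156*(-68/37) = 146608/37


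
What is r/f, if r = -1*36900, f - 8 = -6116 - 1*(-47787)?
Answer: -4100/4631 ≈ -0.88534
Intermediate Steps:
f = 41679 (f = 8 + (-6116 - 1*(-47787)) = 8 + (-6116 + 47787) = 8 + 41671 = 41679)
r = -36900
r/f = -36900/41679 = -36900*1/41679 = -4100/4631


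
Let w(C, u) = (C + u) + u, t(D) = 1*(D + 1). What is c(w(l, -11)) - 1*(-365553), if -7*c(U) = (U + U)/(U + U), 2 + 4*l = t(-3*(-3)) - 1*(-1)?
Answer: 2558870/7 ≈ 3.6555e+5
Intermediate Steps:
t(D) = 1 + D (t(D) = 1*(1 + D) = 1 + D)
l = 9/4 (l = -1/2 + ((1 - 3*(-3)) - 1*(-1))/4 = -1/2 + ((1 + 9) + 1)/4 = -1/2 + (10 + 1)/4 = -1/2 + (1/4)*11 = -1/2 + 11/4 = 9/4 ≈ 2.2500)
w(C, u) = C + 2*u
c(U) = -1/7 (c(U) = -(U + U)/(7*(U + U)) = -2*U/(7*(2*U)) = -2*U*1/(2*U)/7 = -1/7*1 = -1/7)
c(w(l, -11)) - 1*(-365553) = -1/7 - 1*(-365553) = -1/7 + 365553 = 2558870/7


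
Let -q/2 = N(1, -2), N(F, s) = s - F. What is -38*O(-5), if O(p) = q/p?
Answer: 228/5 ≈ 45.600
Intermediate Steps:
q = 6 (q = -2*(-2 - 1*1) = -2*(-2 - 1) = -2*(-3) = 6)
O(p) = 6/p
-38*O(-5) = -228/(-5) = -228*(-1)/5 = -38*(-6/5) = 228/5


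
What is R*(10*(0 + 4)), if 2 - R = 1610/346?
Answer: -18360/173 ≈ -106.13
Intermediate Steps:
R = -459/173 (R = 2 - 1610/346 = 2 - 1*805/173 = 2 - 805/173 = -459/173 ≈ -2.6532)
R*(10*(0 + 4)) = -4590*(0 + 4)/173 = -4590*4/173 = -459/173*40 = -18360/173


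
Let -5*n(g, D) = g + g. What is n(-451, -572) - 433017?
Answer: -2164183/5 ≈ -4.3284e+5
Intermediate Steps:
n(g, D) = -2*g/5 (n(g, D) = -(g + g)/5 = -2*g/5)
n(-451, -572) - 433017 = -⅖*(-451) - 433017 = 902/5 - 433017 = -2164183/5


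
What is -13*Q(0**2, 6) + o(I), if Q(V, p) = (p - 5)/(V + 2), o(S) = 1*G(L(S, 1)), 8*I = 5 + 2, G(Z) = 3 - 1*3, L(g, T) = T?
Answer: -13/2 ≈ -6.5000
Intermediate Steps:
G(Z) = 0 (G(Z) = 3 - 3 = 0)
I = 7/8 (I = (5 + 2)/8 = (1/8)*7 = 7/8 ≈ 0.87500)
o(S) = 0 (o(S) = 1*0 = 0)
Q(V, p) = (-5 + p)/(2 + V)
-13*Q(0**2, 6) + o(I) = -13*(-5 + 6)/(2 + 0**2) + 0 = -13/(2 + 0) + 0 = -13/2 + 0 = -13/2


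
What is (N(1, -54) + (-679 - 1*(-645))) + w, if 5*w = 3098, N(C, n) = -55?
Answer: 2653/5 ≈ 530.60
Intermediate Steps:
w = 3098/5 (w = (1/5)*3098 = 3098/5 ≈ 619.60)
(N(1, -54) + (-679 - 1*(-645))) + w = (-55 + (-679 - 1*(-645))) + 3098/5 = (-55 + (-679 + 645)) + 3098/5 = (-55 - 34) + 3098/5 = -89 + 3098/5 = 2653/5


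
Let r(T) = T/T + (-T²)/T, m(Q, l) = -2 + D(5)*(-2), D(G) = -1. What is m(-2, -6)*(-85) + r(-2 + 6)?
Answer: -3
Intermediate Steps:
m(Q, l) = 0 (m(Q, l) = -2 - 1*(-2) = -2 + 2 = 0)
r(T) = 1 - T
m(-2, -6)*(-85) + r(-2 + 6) = 0*(-85) + (1 - (-2 + 6)) = 0 + (1 - 1*4) = 0 + (1 - 4) = 0 - 3 = -3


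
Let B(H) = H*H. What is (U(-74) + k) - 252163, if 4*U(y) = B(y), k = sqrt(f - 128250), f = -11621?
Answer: -250794 + I*sqrt(139871) ≈ -2.5079e+5 + 373.99*I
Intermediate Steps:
k = I*sqrt(139871) (k = sqrt(-11621 - 128250) = sqrt(-139871) = I*sqrt(139871) ≈ 373.99*I)
B(H) = H**2
U(y) = y**2/4
(U(-74) + k) - 252163 = ((1/4)*(-74)**2 + I*sqrt(139871)) - 252163 = ((1/4)*5476 + I*sqrt(139871)) - 252163 = (1369 + I*sqrt(139871)) - 252163 = -250794 + I*sqrt(139871)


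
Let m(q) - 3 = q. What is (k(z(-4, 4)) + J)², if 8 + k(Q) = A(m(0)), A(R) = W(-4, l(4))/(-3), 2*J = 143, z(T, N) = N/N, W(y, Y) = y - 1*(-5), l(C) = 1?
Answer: 143641/36 ≈ 3990.0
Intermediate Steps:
m(q) = 3 + q
W(y, Y) = 5 + y (W(y, Y) = y + 5 = 5 + y)
z(T, N) = 1
J = 143/2 (J = (½)*143 = 143/2 ≈ 71.500)
A(R) = -⅓ (A(R) = (5 - 4)/(-3) = 1*(-⅓) = -⅓)
k(Q) = -25/3 (k(Q) = -8 - ⅓ = -25/3)
(k(z(-4, 4)) + J)² = (-25/3 + 143/2)² = (379/6)² = 143641/36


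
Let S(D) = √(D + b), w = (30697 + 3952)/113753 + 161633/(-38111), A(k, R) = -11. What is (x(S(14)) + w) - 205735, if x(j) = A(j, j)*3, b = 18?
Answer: -892070850013354/4335240583 ≈ -2.0577e+5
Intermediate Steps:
w = -17065730610/4335240583 (w = 34649*(1/113753) + 161633*(-1/38111) = 34649/113753 - 161633/38111 = -17065730610/4335240583 ≈ -3.9365)
S(D) = √(18 + D) (S(D) = √(D + 18) = √(18 + D))
x(j) = -33 (x(j) = -11*3 = -33)
(x(S(14)) + w) - 205735 = (-33 - 17065730610/4335240583) - 205735 = -160128669849/4335240583 - 205735 = -892070850013354/4335240583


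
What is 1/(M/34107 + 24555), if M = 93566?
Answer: 34107/837590951 ≈ 4.0720e-5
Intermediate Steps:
1/(M/34107 + 24555) = 1/(93566/34107 + 24555) = 1/(837590951/34107) = 34107/837590951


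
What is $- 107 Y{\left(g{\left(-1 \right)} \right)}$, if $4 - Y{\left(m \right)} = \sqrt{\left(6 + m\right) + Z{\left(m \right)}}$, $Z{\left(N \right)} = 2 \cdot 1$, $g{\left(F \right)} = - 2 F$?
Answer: $-428 + 107 \sqrt{10} \approx -89.636$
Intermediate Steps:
$Z{\left(N \right)} = 2$
$Y{\left(m \right)} = 4 - \sqrt{8 + m}$ ($Y{\left(m \right)} = 4 - \sqrt{\left(6 + m\right) + 2} = 4 - \sqrt{8 + m}$)
$- 107 Y{\left(g{\left(-1 \right)} \right)} = - 107 \left(4 - \sqrt{8 - -2}\right) = - 107 \left(4 - \sqrt{8 + 2}\right) = - 107 \left(4 - \sqrt{10}\right) = -428 + 107 \sqrt{10}$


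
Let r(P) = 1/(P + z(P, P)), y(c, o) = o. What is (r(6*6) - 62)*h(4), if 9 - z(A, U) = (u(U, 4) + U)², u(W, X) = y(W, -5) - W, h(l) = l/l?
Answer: -1239/20 ≈ -61.950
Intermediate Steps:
h(l) = 1
u(W, X) = -5 - W
z(A, U) = -16 (z(A, U) = 9 - ((-5 - U) + U)² = 9 - 1*(-5)² = 9 - 1*25 = 9 - 25 = -16)
r(P) = 1/(-16 + P) (r(P) = 1/(P - 16) = 1/(-16 + P))
(r(6*6) - 62)*h(4) = (1/(-16 + 6*6) - 62)*1 = (1/(-16 + 36) - 62)*1 = (1/20 - 62)*1 = -1239/20*1 = -1239/20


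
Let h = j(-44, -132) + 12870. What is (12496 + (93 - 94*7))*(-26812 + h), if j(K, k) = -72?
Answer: -167201034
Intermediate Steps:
h = 12798 (h = -72 + 12870 = 12798)
(12496 + (93 - 94*7))*(-26812 + h) = (12496 + (93 - 94*7))*(-26812 + 12798) = (12496 + (93 - 94*7))*(-14014) = (12496 + (93 - 658))*(-14014) = (12496 - 565)*(-14014) = 11931*(-14014) = -167201034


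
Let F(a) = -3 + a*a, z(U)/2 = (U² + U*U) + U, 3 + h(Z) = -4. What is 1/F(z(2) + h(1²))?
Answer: 1/166 ≈ 0.0060241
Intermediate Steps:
h(Z) = -7 (h(Z) = -3 - 4 = -7)
z(U) = 2*U + 4*U² (z(U) = 2*((U² + U*U) + U) = 2*((U² + U²) + U) = 2*(2*U² + U) = 2*(U + 2*U²) = 2*U + 4*U²)
F(a) = -3 + a²
1/F(z(2) + h(1²)) = 1/(-3 + (2*2*(1 + 2*2) - 7)²) = 1/(-3 + (2*2*(1 + 4) - 7)²) = 1/(-3 + (2*2*5 - 7)²) = 1/(-3 + (20 - 7)²) = 1/(-3 + 13²) = 1/(-3 + 169) = 1/166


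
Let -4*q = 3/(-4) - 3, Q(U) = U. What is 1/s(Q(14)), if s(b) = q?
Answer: 16/15 ≈ 1.0667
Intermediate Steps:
q = 15/16 (q = -(3/(-4) - 3)/4 = -(3*(-¼) - 3)/4 = -(-¾ - 3)/4 = -¼*(-15/4) = 15/16 ≈ 0.93750)
s(b) = 15/16
1/s(Q(14)) = 1/(15/16) = 16/15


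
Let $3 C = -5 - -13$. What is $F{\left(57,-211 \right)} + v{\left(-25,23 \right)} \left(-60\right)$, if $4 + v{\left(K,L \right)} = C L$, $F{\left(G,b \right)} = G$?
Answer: $-3383$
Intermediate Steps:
$C = \frac{8}{3}$ ($C = \frac{-5 - -13}{3} = \frac{-5 + 13}{3} = \frac{1}{3} \cdot 8 = \frac{8}{3} \approx 2.6667$)
$v{\left(K,L \right)} = -4 + \frac{8 L}{3}$
$F{\left(57,-211 \right)} + v{\left(-25,23 \right)} \left(-60\right) = 57 + \left(-4 + \frac{8}{3} \cdot 23\right) \left(-60\right) = 57 + \left(-4 + \frac{184}{3}\right) \left(-60\right) = 57 + \frac{172}{3} \left(-60\right) = 57 - 3440 = -3383$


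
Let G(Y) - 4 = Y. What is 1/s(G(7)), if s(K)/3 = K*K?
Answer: 1/363 ≈ 0.0027548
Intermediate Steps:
G(Y) = 4 + Y
s(K) = 3*K² (s(K) = 3*(K*K) = 3*K²)
1/s(G(7)) = 1/(3*(4 + 7)²) = 1/(3*11²) = 1/(3*121) = 1/363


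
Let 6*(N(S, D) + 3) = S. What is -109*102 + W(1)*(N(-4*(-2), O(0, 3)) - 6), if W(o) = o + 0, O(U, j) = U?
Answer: -33377/3 ≈ -11126.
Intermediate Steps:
N(S, D) = -3 + S/6
W(o) = o
-109*102 + W(1)*(N(-4*(-2), O(0, 3)) - 6) = -109*102 + 1*((-3 + (-4*(-2))/6) - 6) = -11118 + 1*((-3 + (⅙)*8) - 6) = -11118 + 1*((-3 + 4/3) - 6) = -11118 + 1*(-5/3 - 6) = -11118 + 1*(-23/3) = -11118 - 23/3 = -33377/3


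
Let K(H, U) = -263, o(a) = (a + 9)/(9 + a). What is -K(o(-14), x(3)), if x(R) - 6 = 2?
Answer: 263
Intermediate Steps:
x(R) = 8 (x(R) = 6 + 2 = 8)
o(a) = 1 (o(a) = (9 + a)/(9 + a) = 1)
-K(o(-14), x(3)) = -1*(-263) = 263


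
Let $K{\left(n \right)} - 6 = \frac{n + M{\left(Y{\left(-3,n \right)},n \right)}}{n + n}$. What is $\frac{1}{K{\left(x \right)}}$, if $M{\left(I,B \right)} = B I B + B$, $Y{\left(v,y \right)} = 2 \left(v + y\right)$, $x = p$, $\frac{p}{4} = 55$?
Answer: $\frac{1}{47747} \approx 2.0944 \cdot 10^{-5}$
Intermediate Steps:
$p = 220$ ($p = 4 \cdot 55 = 220$)
$x = 220$
$Y{\left(v,y \right)} = 2 v + 2 y$
$M{\left(I,B \right)} = B + I B^{2}$ ($M{\left(I,B \right)} = I B^{2} + B = B + I B^{2}$)
$K{\left(n \right)} = 6 + \frac{n + n \left(1 + n \left(-6 + 2 n\right)\right)}{2 n}$ ($K{\left(n \right)} = 6 + \frac{n + n \left(1 + n \left(2 \left(-3\right) + 2 n\right)\right)}{n + n} = 6 + \frac{n + n \left(1 + n \left(-6 + 2 n\right)\right)}{2 n}$)
$\frac{1}{K{\left(x \right)}} = \frac{1}{7 + 220 \left(-3 + 220\right)} = \frac{1}{7 + 220 \cdot 217} = \frac{1}{7 + 47740} = \frac{1}{47747}$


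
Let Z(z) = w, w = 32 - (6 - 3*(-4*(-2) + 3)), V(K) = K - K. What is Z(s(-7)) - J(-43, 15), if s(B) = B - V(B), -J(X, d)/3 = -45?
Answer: -76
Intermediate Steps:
J(X, d) = 135 (J(X, d) = -3*(-45) = 135)
V(K) = 0
w = 59 (w = 32 - (6 - 3*(8 + 3)) = 32 - (6 - 3*11) = 32 - (6 - 33) = 32 - 1*(-27) = 32 + 27 = 59)
s(B) = B (s(B) = B - 1*0 = B + 0 = B)
Z(z) = 59
Z(s(-7)) - J(-43, 15) = 59 - 1*135 = 59 - 135 = -76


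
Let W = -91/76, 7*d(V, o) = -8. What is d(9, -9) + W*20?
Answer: -3337/133 ≈ -25.090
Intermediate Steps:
d(V, o) = -8/7 (d(V, o) = (⅐)*(-8) = -8/7)
W = -91/76 (W = -91*1/76 = -91/76 ≈ -1.1974)
d(9, -9) + W*20 = -8/7 - 91/76*20 = -8/7 - 455/19 = -3337/133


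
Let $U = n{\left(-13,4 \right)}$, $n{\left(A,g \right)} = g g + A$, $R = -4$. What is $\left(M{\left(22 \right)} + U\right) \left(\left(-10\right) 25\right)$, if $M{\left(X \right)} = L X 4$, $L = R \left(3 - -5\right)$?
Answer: $703250$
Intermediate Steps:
$n{\left(A,g \right)} = A + g^{2}$ ($n{\left(A,g \right)} = g^{2} + A = A + g^{2}$)
$U = 3$ ($U = -13 + 4^{2} = -13 + 16 = 3$)
$L = -32$ ($L = - 4 \left(3 - -5\right) = - 4 \left(3 + 5\right) = \left(-4\right) 8 = -32$)
$M{\left(X \right)} = - 128 X$ ($M{\left(X \right)} = - 32 X 4 = - 32 \cdot 4 X = - 128 X$)
$\left(M{\left(22 \right)} + U\right) \left(\left(-10\right) 25\right) = \left(\left(-128\right) 22 + 3\right) \left(\left(-10\right) 25\right) = \left(-2816 + 3\right) \left(-250\right) = \left(-2813\right) \left(-250\right) = 703250$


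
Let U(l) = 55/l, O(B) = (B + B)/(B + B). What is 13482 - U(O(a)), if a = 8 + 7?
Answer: 13427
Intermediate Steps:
a = 15
O(B) = 1 (O(B) = (2*B)/((2*B)) = (2*B)*(1/(2*B)) = 1)
13482 - U(O(a)) = 13482 - 55/1 = 13482 - 55 = 13427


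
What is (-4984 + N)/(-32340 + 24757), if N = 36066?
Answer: -31082/7583 ≈ -4.0989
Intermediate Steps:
(-4984 + N)/(-32340 + 24757) = (-4984 + 36066)/(-32340 + 24757) = 31082/(-7583) = 31082*(-1/7583) = -31082/7583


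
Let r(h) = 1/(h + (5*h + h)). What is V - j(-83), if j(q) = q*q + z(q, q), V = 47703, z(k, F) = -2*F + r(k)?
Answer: 23616489/581 ≈ 40648.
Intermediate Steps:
r(h) = 1/(7*h) (r(h) = 1/(h + 6*h) = 1/(7*h))
z(k, F) = -2*F + 1/(7*k)
j(q) = q**2 - 2*q + 1/(7*q) (j(q) = q*q + (-2*q + 1/(7*q)) = q**2 + (-2*q + 1/(7*q)) = q**2 - 2*q + 1/(7*q))
V - j(-83) = 47703 - ((-83)**2 - 2*(-83) + (1/7)/(-83)) = 47703 - (6889 + 166 + (1/7)*(-1/83)) = 47703 - (6889 + 166 - 1/581) = 47703 - 1*4098954/581 = 47703 - 4098954/581 = 23616489/581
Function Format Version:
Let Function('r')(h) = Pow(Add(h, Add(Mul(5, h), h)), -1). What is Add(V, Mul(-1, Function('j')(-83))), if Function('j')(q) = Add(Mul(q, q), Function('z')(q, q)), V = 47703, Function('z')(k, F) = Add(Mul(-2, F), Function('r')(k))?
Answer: Rational(23616489, 581) ≈ 40648.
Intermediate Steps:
Function('r')(h) = Mul(Rational(1, 7), Pow(h, -1)) (Function('r')(h) = Pow(Add(h, Mul(6, h)), -1) = Pow(Mul(7, h), -1) = Mul(Rational(1, 7), Pow(h, -1)))
Function('z')(k, F) = Add(Mul(-2, F), Mul(Rational(1, 7), Pow(k, -1)))
Function('j')(q) = Add(Pow(q, 2), Mul(-2, q), Mul(Rational(1, 7), Pow(q, -1))) (Function('j')(q) = Add(Mul(q, q), Add(Mul(-2, q), Mul(Rational(1, 7), Pow(q, -1)))) = Add(Pow(q, 2), Add(Mul(-2, q), Mul(Rational(1, 7), Pow(q, -1)))) = Add(Pow(q, 2), Mul(-2, q), Mul(Rational(1, 7), Pow(q, -1))))
Add(V, Mul(-1, Function('j')(-83))) = Add(47703, Mul(-1, Add(Pow(-83, 2), Mul(-2, -83), Mul(Rational(1, 7), Pow(-83, -1))))) = Add(47703, Mul(-1, Add(6889, 166, Mul(Rational(1, 7), Rational(-1, 83))))) = Add(47703, Mul(-1, Add(6889, 166, Rational(-1, 581)))) = Add(47703, Mul(-1, Rational(4098954, 581))) = Add(47703, Rational(-4098954, 581)) = Rational(23616489, 581)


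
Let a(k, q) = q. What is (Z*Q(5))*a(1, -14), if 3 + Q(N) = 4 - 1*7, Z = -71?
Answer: -5964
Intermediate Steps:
Q(N) = -6 (Q(N) = -3 + (4 - 1*7) = -3 + (4 - 7) = -3 - 3 = -6)
(Z*Q(5))*a(1, -14) = -71*(-6)*(-14) = 426*(-14) = -5964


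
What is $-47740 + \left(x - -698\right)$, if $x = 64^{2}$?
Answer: $-42946$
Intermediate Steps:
$x = 4096$
$-47740 + \left(x - -698\right) = -47740 + \left(4096 - -698\right) = -47740 + \left(4096 + \left(728 - 30\right)\right) = -47740 + \left(4096 + 698\right) = -47740 + 4794 = -42946$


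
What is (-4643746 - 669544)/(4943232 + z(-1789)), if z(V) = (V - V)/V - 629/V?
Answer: -9505475810/8843442677 ≈ -1.0749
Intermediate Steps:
z(V) = -629/V (z(V) = 0/V - 629/V = 0 - 629/V = -629/V)
(-4643746 - 669544)/(4943232 + z(-1789)) = (-4643746 - 669544)/(4943232 - 629/(-1789)) = -5313290/(4943232 - 629*(-1/1789)) = -5313290/(4943232 + 629/1789) = -5313290/8843442677/1789 = -5313290*1789/8843442677 = -9505475810/8843442677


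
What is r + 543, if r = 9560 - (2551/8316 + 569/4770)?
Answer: 22263446327/2203740 ≈ 10103.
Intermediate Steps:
r = 21066815507/2203740 (r = 9560 - (2551*(1/8316) + 569*(1/4770)) = 9560 - (2551/8316 + 569/4770) = 9560 - 1*938893/2203740 = 9560 - 938893/2203740 = 21066815507/2203740 ≈ 9559.6)
r + 543 = 21066815507/2203740 + 543 = 22263446327/2203740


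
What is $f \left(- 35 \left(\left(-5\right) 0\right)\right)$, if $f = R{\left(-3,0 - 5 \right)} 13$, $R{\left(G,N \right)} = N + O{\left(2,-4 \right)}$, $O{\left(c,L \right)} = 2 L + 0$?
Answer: $0$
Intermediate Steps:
$O{\left(c,L \right)} = 2 L$
$R{\left(G,N \right)} = -8 + N$ ($R{\left(G,N \right)} = N + 2 \left(-4\right) = N - 8 = -8 + N$)
$f = -169$ ($f = \left(-8 + \left(0 - 5\right)\right) 13 = \left(-8 - 5\right) 13 = \left(-13\right) 13 = -169$)
$f \left(- 35 \left(\left(-5\right) 0\right)\right) = - 169 \left(- 35 \left(\left(-5\right) 0\right)\right) = - 169 \left(\left(-35\right) 0\right) = \left(-169\right) 0 = 0$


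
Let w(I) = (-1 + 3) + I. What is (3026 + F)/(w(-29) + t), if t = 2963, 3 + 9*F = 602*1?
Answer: 27833/26424 ≈ 1.0533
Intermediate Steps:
w(I) = 2 + I
F = 599/9 (F = -1/3 + (602*1)/9 = -1/3 + (1/9)*602 = -1/3 + 602/9 = 599/9 ≈ 66.556)
(3026 + F)/(w(-29) + t) = (3026 + 599/9)/((2 - 29) + 2963) = 27833/(9*(-27 + 2963)) = (27833/9)/2936 = (27833/9)*(1/2936) = 27833/26424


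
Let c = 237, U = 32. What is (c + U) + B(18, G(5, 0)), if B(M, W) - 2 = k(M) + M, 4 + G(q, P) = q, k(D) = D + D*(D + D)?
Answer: 955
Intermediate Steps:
k(D) = D + 2*D² (k(D) = D + D*(2*D) = D + 2*D²)
G(q, P) = -4 + q
B(M, W) = 2 + M + M*(1 + 2*M) (B(M, W) = 2 + (M*(1 + 2*M) + M) = 2 + (M + M*(1 + 2*M)) = 2 + M + M*(1 + 2*M))
(c + U) + B(18, G(5, 0)) = (237 + 32) + (2 + 2*18 + 2*18²) = 269 + (2 + 36 + 2*324) = 269 + (2 + 36 + 648) = 269 + 686 = 955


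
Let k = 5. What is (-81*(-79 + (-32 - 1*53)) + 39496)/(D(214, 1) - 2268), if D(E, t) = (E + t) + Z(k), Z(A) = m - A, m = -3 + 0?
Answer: -52780/2061 ≈ -25.609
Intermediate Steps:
m = -3
Z(A) = -3 - A
D(E, t) = -8 + E + t (D(E, t) = (E + t) + (-3 - 1*5) = (E + t) + (-3 - 5) = (E + t) - 8 = -8 + E + t)
(-81*(-79 + (-32 - 1*53)) + 39496)/(D(214, 1) - 2268) = (-81*(-79 + (-32 - 1*53)) + 39496)/((-8 + 214 + 1) - 2268) = (-81*(-79 + (-32 - 53)) + 39496)/(207 - 2268) = (-81*(-79 - 85) + 39496)/(-2061) = (-81*(-164) + 39496)*(-1/2061) = (13284 + 39496)*(-1/2061) = 52780*(-1/2061) = -52780/2061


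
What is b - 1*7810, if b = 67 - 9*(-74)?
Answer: -7077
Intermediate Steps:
b = 733 (b = 67 + 666 = 733)
b - 1*7810 = 733 - 1*7810 = 733 - 7810 = -7077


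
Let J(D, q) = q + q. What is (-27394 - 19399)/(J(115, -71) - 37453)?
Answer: 641/515 ≈ 1.2447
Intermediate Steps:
J(D, q) = 2*q
(-27394 - 19399)/(J(115, -71) - 37453) = (-27394 - 19399)/(2*(-71) - 37453) = -46793/(-142 - 37453) = -46793/(-37595) = -46793*(-1/37595) = 641/515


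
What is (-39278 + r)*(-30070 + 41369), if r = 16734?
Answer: -254724656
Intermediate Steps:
(-39278 + r)*(-30070 + 41369) = (-39278 + 16734)*(-30070 + 41369) = -22544*11299 = -254724656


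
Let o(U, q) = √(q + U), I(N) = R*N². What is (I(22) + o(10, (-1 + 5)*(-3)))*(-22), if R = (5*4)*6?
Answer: -1277760 - 22*I*√2 ≈ -1.2778e+6 - 31.113*I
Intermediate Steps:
R = 120 (R = 20*6 = 120)
I(N) = 120*N²
o(U, q) = √(U + q)
(I(22) + o(10, (-1 + 5)*(-3)))*(-22) = (120*22² + √(10 + (-1 + 5)*(-3)))*(-22) = (120*484 + √(10 + 4*(-3)))*(-22) = (58080 + √(10 - 12))*(-22) = (58080 + √(-2))*(-22) = (58080 + I*√2)*(-22) = -1277760 - 22*I*√2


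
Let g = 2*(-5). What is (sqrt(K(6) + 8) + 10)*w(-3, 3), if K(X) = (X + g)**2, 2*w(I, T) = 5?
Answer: 25 + 5*sqrt(6) ≈ 37.247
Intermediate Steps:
g = -10
w(I, T) = 5/2 (w(I, T) = (1/2)*5 = 5/2)
K(X) = (-10 + X)**2 (K(X) = (X - 10)**2 = (-10 + X)**2)
(sqrt(K(6) + 8) + 10)*w(-3, 3) = (sqrt((-10 + 6)**2 + 8) + 10)*(5/2) = (sqrt((-4)**2 + 8) + 10)*(5/2) = (sqrt(16 + 8) + 10)*(5/2) = (sqrt(24) + 10)*(5/2) = (2*sqrt(6) + 10)*(5/2) = (10 + 2*sqrt(6))*(5/2) = 25 + 5*sqrt(6)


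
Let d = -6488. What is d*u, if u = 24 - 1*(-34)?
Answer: -376304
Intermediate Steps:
u = 58 (u = 24 + 34 = 58)
d*u = -6488*58 = -376304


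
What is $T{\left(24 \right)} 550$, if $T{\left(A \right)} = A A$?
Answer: $316800$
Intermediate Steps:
$T{\left(A \right)} = A^{2}$
$T{\left(24 \right)} 550 = 24^{2} \cdot 550 = 576 \cdot 550 = 316800$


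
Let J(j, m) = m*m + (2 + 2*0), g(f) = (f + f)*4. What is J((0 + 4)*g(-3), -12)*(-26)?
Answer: -3796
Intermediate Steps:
g(f) = 8*f (g(f) = (2*f)*4 = 8*f)
J(j, m) = 2 + m² (J(j, m) = m² + (2 + 0) = m² + 2 = 2 + m²)
J((0 + 4)*g(-3), -12)*(-26) = (2 + (-12)²)*(-26) = (2 + 144)*(-26) = 146*(-26) = -3796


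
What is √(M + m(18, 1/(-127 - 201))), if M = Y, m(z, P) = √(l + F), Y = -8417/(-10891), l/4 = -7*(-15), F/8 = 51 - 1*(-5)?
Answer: √(91669547 + 237227762*√217)/10891 ≈ 5.4986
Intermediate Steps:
F = 448 (F = 8*(51 - 1*(-5)) = 8*(51 + 5) = 8*56 = 448)
l = 420 (l = 4*(-7*(-15)) = 4*105 = 420)
Y = 8417/10891 (Y = -8417*(-1/10891) = 8417/10891 ≈ 0.77284)
m(z, P) = 2*√217 (m(z, P) = √(420 + 448) = √868 = 2*√217)
M = 8417/10891 ≈ 0.77284
√(M + m(18, 1/(-127 - 201))) = √(8417/10891 + 2*√217)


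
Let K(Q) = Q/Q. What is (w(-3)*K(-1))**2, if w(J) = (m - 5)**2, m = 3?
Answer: 16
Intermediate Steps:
K(Q) = 1
w(J) = 4 (w(J) = (3 - 5)**2 = (-2)**2 = 4)
(w(-3)*K(-1))**2 = (4*1)**2 = 4**2 = 16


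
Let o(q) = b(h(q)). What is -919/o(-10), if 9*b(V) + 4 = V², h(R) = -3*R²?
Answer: -8271/89996 ≈ -0.091904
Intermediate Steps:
b(V) = -4/9 + V²/9
o(q) = -4/9 + q⁴ (o(q) = -4/9 + (-3*q²)²/9 = -4/9 + (9*q⁴)/9 = -4/9 + q⁴)
-919/o(-10) = -919/(-4/9 + (-10)⁴) = -919/(-4/9 + 10000) = -919/89996/9 = -919*9/89996 = -8271/89996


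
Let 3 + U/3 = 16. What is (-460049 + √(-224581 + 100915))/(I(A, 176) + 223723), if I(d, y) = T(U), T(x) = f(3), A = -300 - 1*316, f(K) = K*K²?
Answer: -460049/223750 + I*√123666/223750 ≈ -2.0561 + 0.0015717*I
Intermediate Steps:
U = 39 (U = -9 + 3*16 = -9 + 48 = 39)
f(K) = K³
A = -616 (A = -300 - 316 = -616)
T(x) = 27 (T(x) = 3³ = 27)
I(d, y) = 27
(-460049 + √(-224581 + 100915))/(I(A, 176) + 223723) = (-460049 + √(-224581 + 100915))/(27 + 223723) = (-460049 + √(-123666))/223750 = (-460049 + I*√123666)*(1/223750) = -460049/223750 + I*√123666/223750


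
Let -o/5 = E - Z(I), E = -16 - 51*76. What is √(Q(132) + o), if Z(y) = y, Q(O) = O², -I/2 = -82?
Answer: 2*√9426 ≈ 194.18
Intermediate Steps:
I = 164 (I = -2*(-82) = 164)
E = -3892 (E = -16 - 3876 = -3892)
o = 20280 (o = -5*(-3892 - 1*164) = -5*(-3892 - 164) = -5*(-4056) = 20280)
√(Q(132) + o) = √(132² + 20280) = √(17424 + 20280) = √37704 = 2*√9426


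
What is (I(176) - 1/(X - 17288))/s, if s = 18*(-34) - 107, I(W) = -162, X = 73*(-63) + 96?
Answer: 3530141/15667729 ≈ 0.22531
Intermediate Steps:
X = -4503 (X = -4599 + 96 = -4503)
s = -719 (s = -612 - 107 = -719)
(I(176) - 1/(X - 17288))/s = (-162 - 1/(-4503 - 17288))/(-719) = (-162 - 1/(-21791))*(-1/719) = (-162 - 1*(-1/21791))*(-1/719) = (-162 + 1/21791)*(-1/719) = -3530141/21791*(-1/719) = 3530141/15667729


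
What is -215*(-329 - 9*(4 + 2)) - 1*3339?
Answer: 79006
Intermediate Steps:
-215*(-329 - 9*(4 + 2)) - 1*3339 = -215*(-329 - 9*6) - 3339 = -215*(-329 - 54) - 3339 = -215*(-383) - 3339 = 82345 - 3339 = 79006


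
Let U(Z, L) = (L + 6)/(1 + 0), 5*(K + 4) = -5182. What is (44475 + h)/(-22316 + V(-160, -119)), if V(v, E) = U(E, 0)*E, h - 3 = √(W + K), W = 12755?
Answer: -3177/1645 - √292865/115150 ≈ -1.9360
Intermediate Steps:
K = -5202/5 (K = -4 + (⅕)*(-5182) = -4 - 5182/5 = -5202/5 ≈ -1040.4)
U(Z, L) = 6 + L (U(Z, L) = (6 + L)/1 = (6 + L)*1 = 6 + L)
h = 3 + √292865/5 (h = 3 + √(12755 - 5202/5) = 3 + √(58573/5) = 3 + √292865/5 ≈ 111.23)
V(v, E) = 6*E (V(v, E) = (6 + 0)*E = 6*E)
(44475 + h)/(-22316 + V(-160, -119)) = (44475 + (3 + √292865/5))/(-22316 + 6*(-119)) = (44478 + √292865/5)/(-22316 - 714) = (44478 + √292865/5)/(-23030) = (44478 + √292865/5)*(-1/23030) = -3177/1645 - √292865/115150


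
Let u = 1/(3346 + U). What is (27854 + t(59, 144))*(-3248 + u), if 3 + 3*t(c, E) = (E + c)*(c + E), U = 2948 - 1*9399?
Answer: -1258290395488/9315 ≈ -1.3508e+8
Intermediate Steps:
U = -6451 (U = 2948 - 9399 = -6451)
u = -1/3105 (u = 1/(3346 - 6451) = 1/(-3105) = -1/3105 ≈ -0.00032206)
t(c, E) = -1 + (E + c)²/3 (t(c, E) = -1 + ((E + c)*(c + E))/3 = -1 + ((E + c)*(E + c))/3 = -1 + (E + c)²/3)
(27854 + t(59, 144))*(-3248 + u) = (27854 + (-1 + (144 + 59)²/3))*(-3248 - 1/3105) = (27854 + (-1 + (⅓)*203²))*(-10085041/3105) = (27854 + (-1 + (⅓)*41209))*(-10085041/3105) = (27854 + (-1 + 41209/3))*(-10085041/3105) = (27854 + 41206/3)*(-10085041/3105) = (124768/3)*(-10085041/3105) = -1258290395488/9315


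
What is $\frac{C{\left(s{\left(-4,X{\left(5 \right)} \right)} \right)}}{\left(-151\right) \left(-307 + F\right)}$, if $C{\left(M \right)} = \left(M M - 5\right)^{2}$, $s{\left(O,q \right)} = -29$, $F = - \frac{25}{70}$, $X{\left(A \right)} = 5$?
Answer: $\frac{9784544}{649753} \approx 15.059$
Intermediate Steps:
$F = - \frac{5}{14}$ ($F = \left(-25\right) \frac{1}{70} = - \frac{5}{14} \approx -0.35714$)
$C{\left(M \right)} = \left(-5 + M^{2}\right)^{2}$ ($C{\left(M \right)} = \left(M^{2} - 5\right)^{2} = \left(-5 + M^{2}\right)^{2}$)
$\frac{C{\left(s{\left(-4,X{\left(5 \right)} \right)} \right)}}{\left(-151\right) \left(-307 + F\right)} = \frac{\left(-5 + \left(-29\right)^{2}\right)^{2}}{\left(-151\right) \left(-307 - \frac{5}{14}\right)} = \frac{\left(-5 + 841\right)^{2}}{\left(-151\right) \left(- \frac{4303}{14}\right)} = \frac{836^{2}}{\frac{649753}{14}} = 698896 \cdot \frac{14}{649753} = \frac{9784544}{649753}$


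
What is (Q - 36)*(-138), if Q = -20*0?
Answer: 4968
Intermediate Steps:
Q = 0
(Q - 36)*(-138) = (0 - 36)*(-138) = -36*(-138) = 4968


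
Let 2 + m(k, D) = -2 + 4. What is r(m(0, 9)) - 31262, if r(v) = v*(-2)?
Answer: -31262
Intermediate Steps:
m(k, D) = 0 (m(k, D) = -2 + (-2 + 4) = -2 + 2 = 0)
r(v) = -2*v
r(m(0, 9)) - 31262 = -2*0 - 31262 = 0 - 31262 = -31262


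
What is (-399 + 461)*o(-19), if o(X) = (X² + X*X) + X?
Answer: 43586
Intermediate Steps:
o(X) = X + 2*X² (o(X) = (X² + X²) + X = 2*X² + X = X + 2*X²)
(-399 + 461)*o(-19) = (-399 + 461)*(-19*(1 + 2*(-19))) = 62*(-19*(1 - 38)) = 62*(-19*(-37)) = 62*703 = 43586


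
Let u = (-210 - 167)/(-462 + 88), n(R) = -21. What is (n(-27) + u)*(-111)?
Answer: 829947/374 ≈ 2219.1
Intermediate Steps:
u = 377/374 (u = -377/(-374) = -377*(-1/374) = 377/374 ≈ 1.0080)
(n(-27) + u)*(-111) = (-21 + 377/374)*(-111) = -7477/374*(-111) = 829947/374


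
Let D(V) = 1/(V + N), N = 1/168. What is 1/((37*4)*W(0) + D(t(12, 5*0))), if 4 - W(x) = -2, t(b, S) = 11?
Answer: 1849/1642080 ≈ 0.0011260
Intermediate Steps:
N = 1/168 ≈ 0.0059524
W(x) = 6 (W(x) = 4 - 1*(-2) = 4 + 2 = 6)
D(V) = 1/(1/168 + V) (D(V) = 1/(V + 1/168) = 1/(1/168 + V))
1/((37*4)*W(0) + D(t(12, 5*0))) = 1/((37*4)*6 + 168/(1 + 168*11)) = 1/(148*6 + 168/(1 + 1848)) = 1/(888 + 168/1849) = 1/(1642080/1849) = 1849/1642080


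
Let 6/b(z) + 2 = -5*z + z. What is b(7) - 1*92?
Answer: -461/5 ≈ -92.200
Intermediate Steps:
b(z) = 6/(-2 - 4*z) (b(z) = 6/(-2 + (-5*z + z)) = 6/(-2 - 4*z))
b(7) - 1*92 = -3/(1 + 2*7) - 1*92 = -3/(1 + 14) - 92 = -3/15 - 92 = -3*1/15 - 92 = -⅕ - 92 = -461/5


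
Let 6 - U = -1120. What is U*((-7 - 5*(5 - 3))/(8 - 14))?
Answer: 9571/3 ≈ 3190.3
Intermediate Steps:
U = 1126 (U = 6 - 1*(-1120) = 6 + 1120 = 1126)
U*((-7 - 5*(5 - 3))/(8 - 14)) = 1126*((-7 - 5*(5 - 3))/(8 - 14)) = 1126*((-7 - 5*2)/(-6)) = 1126*((-7 - 10)*(-⅙)) = 1126*(-17*(-⅙)) = 1126*(17/6) = 9571/3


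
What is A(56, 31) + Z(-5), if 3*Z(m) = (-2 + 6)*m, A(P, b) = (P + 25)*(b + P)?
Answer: 21121/3 ≈ 7040.3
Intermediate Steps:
A(P, b) = (25 + P)*(P + b)
Z(m) = 4*m/3 (Z(m) = ((-2 + 6)*m)/3 = (4*m)/3 = 4*m/3)
A(56, 31) + Z(-5) = (56**2 + 25*56 + 25*31 + 56*31) + (4/3)*(-5) = (3136 + 1400 + 775 + 1736) - 20/3 = 7047 - 20/3 = 21121/3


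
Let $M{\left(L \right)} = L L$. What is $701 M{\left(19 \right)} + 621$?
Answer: $253682$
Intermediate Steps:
$M{\left(L \right)} = L^{2}$
$701 M{\left(19 \right)} + 621 = 701 \cdot 19^{2} + 621 = 701 \cdot 361 + 621 = 253061 + 621 = 253682$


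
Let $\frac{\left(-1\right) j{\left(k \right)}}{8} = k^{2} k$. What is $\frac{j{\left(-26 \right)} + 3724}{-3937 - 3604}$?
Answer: $- \frac{144332}{7541} \approx -19.14$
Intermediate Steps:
$j{\left(k \right)} = - 8 k^{3}$ ($j{\left(k \right)} = - 8 k^{2} k = - 8 k^{3}$)
$\frac{j{\left(-26 \right)} + 3724}{-3937 - 3604} = \frac{- 8 \left(-26\right)^{3} + 3724}{-3937 - 3604} = \frac{\left(-8\right) \left(-17576\right) + 3724}{-7541} = \left(140608 + 3724\right) \left(- \frac{1}{7541}\right) = 144332 \left(- \frac{1}{7541}\right) = - \frac{144332}{7541}$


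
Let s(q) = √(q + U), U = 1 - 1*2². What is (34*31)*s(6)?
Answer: 1054*√3 ≈ 1825.6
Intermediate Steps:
U = -3 (U = 1 - 1*4 = 1 - 4 = -3)
s(q) = √(-3 + q) (s(q) = √(q - 3) = √(-3 + q))
(34*31)*s(6) = (34*31)*√(-3 + 6) = 1054*√3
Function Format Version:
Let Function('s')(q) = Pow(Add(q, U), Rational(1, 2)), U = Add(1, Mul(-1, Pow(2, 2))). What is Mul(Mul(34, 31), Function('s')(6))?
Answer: Mul(1054, Pow(3, Rational(1, 2))) ≈ 1825.6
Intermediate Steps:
U = -3 (U = Add(1, Mul(-1, 4)) = Add(1, -4) = -3)
Function('s')(q) = Pow(Add(-3, q), Rational(1, 2)) (Function('s')(q) = Pow(Add(q, -3), Rational(1, 2)) = Pow(Add(-3, q), Rational(1, 2)))
Mul(Mul(34, 31), Function('s')(6)) = Mul(Mul(34, 31), Pow(Add(-3, 6), Rational(1, 2))) = Mul(1054, Pow(3, Rational(1, 2)))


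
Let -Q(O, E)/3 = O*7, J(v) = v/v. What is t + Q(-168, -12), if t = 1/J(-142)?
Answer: 3529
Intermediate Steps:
J(v) = 1
Q(O, E) = -21*O (Q(O, E) = -3*O*7 = -21*O)
t = 1 (t = 1/1 = 1)
t + Q(-168, -12) = 1 - 21*(-168) = 1 + 3528 = 3529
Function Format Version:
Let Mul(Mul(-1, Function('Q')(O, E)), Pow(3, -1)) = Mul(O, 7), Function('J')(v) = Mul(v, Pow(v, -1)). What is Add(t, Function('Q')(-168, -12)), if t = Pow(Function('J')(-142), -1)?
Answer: 3529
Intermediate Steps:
Function('J')(v) = 1
Function('Q')(O, E) = Mul(-21, O) (Function('Q')(O, E) = Mul(-3, Mul(O, 7)) = Mul(-3, Mul(7, O)) = Mul(-21, O))
t = 1 (t = Pow(1, -1) = 1)
Add(t, Function('Q')(-168, -12)) = Add(1, Mul(-21, -168)) = Add(1, 3528) = 3529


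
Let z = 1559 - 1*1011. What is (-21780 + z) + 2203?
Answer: -19029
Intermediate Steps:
z = 548 (z = 1559 - 1011 = 548)
(-21780 + z) + 2203 = (-21780 + 548) + 2203 = -21232 + 2203 = -19029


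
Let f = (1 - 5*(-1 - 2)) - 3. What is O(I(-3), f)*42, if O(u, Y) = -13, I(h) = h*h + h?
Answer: -546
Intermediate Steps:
I(h) = h + h² (I(h) = h² + h = h + h²)
f = 13 (f = (1 - 5*(-3)) - 3 = (1 + 15) - 3 = 16 - 3 = 13)
O(I(-3), f)*42 = -13*42 = -546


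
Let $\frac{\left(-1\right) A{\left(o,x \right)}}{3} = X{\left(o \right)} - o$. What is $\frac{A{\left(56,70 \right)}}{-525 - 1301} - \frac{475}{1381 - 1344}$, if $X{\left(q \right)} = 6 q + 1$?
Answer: $- \frac{836159}{67562} \approx -12.376$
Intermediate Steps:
$X{\left(q \right)} = 1 + 6 q$
$A{\left(o,x \right)} = -3 - 15 o$ ($A{\left(o,x \right)} = - 3 \left(\left(1 + 6 o\right) - o\right) = - 3 \left(1 + 5 o\right) = -3 - 15 o$)
$\frac{A{\left(56,70 \right)}}{-525 - 1301} - \frac{475}{1381 - 1344} = \frac{-3 - 840}{-525 - 1301} - \frac{475}{1381 - 1344} = \frac{-3 - 840}{-525 - 1301} - \frac{475}{37} = - \frac{843}{-1826} - \frac{475}{37} = \left(-843\right) \left(- \frac{1}{1826}\right) - \frac{475}{37} = \frac{843}{1826} - \frac{475}{37} = - \frac{836159}{67562}$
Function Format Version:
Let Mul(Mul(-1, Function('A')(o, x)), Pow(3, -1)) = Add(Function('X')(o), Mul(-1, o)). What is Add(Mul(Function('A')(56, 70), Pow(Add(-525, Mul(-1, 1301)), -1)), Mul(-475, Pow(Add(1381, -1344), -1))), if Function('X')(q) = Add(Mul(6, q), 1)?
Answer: Rational(-836159, 67562) ≈ -12.376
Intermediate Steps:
Function('X')(q) = Add(1, Mul(6, q))
Function('A')(o, x) = Add(-3, Mul(-15, o)) (Function('A')(o, x) = Mul(-3, Add(Add(1, Mul(6, o)), Mul(-1, o))) = Mul(-3, Add(1, Mul(5, o))) = Add(-3, Mul(-15, o)))
Add(Mul(Function('A')(56, 70), Pow(Add(-525, Mul(-1, 1301)), -1)), Mul(-475, Pow(Add(1381, -1344), -1))) = Add(Mul(Add(-3, Mul(-15, 56)), Pow(Add(-525, Mul(-1, 1301)), -1)), Mul(-475, Pow(Add(1381, -1344), -1))) = Add(Mul(Add(-3, -840), Pow(Add(-525, -1301), -1)), Mul(-475, Pow(37, -1))) = Add(Mul(-843, Pow(-1826, -1)), Mul(-475, Rational(1, 37))) = Add(Mul(-843, Rational(-1, 1826)), Rational(-475, 37)) = Add(Rational(843, 1826), Rational(-475, 37)) = Rational(-836159, 67562)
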